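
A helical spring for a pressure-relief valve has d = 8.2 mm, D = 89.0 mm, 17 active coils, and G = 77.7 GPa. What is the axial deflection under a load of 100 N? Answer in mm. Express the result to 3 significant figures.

k = Gd⁴/(8D³N_a) = (77.7×10³)(8.2⁴)/(8·89.0³·17) = 3.6641 N/mm
δ = F/k = 100 / 3.6641 = 27.292 mm

27.3 mm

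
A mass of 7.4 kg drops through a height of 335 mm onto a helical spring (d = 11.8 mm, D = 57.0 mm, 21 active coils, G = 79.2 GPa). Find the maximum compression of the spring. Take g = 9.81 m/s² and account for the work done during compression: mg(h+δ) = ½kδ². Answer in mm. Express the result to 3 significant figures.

k = Gd⁴/(8D³N_a) = (79.2×10³)(11.8⁴)/(8·57.0³·21) = 49.354 N/mm
W = mg = 7.4 × 9.81 = 72.594 N
½kδ² − Wδ − Wh = 0 → δ = (W + √(W² + 2kWh))/k
δ = (72.594 + √(5269.9 + 2.40046e+06))/49.354 = (72.594 + 1551)/49.354 = 32.898 mm

32.9 mm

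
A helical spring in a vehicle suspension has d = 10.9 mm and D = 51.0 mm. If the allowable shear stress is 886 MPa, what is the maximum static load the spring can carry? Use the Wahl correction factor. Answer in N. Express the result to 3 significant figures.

6620 N

C = D/d = 51.0/10.9 = 4.6789
K_W = (4C−1)/(4C−4) + 0.615/C = 17.716/14.716 + 0.1314 = 1.3353
τ_max = K·8FD/(πd³) → F_max = τ_allow·πd³/(8DK)
F_max = 886·π·10.9³/(8·51.0·1.3353) = 3.6046e+06/544.81 = 6616.4 N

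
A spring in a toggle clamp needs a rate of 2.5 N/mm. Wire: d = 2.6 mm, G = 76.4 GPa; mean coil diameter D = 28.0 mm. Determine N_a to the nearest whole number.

8

N_a = Gd⁴/(8D³k) = (76.4×10³ × 2.6⁴)/(8 × 28.0³ × 2.5)
    = 3.4913e+06 / 439040 = 7.952 → 8 coils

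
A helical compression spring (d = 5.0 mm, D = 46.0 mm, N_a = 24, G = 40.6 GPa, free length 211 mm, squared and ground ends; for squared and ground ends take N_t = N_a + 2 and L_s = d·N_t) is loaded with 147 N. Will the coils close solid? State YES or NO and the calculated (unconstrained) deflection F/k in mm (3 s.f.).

YES, δ = 108 mm

k = Gd⁴/(8D³N_a) = (40.6×10³)(5.0⁴)/(8·46.0³·24) = 1.3578 N/mm
N_t = 26; L_s = 5.0·26 = 130 mm; δ_solid = L₀ − L_s = 211 − 130 = 81 mm
δ = F/k = 147/1.3578 = 108.26 mm
δ ≥ δ_solid → spring goes solid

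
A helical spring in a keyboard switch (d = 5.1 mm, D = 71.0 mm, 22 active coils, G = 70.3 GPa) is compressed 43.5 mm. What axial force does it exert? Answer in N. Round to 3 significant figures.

k = Gd⁴/(8D³N_a) = (70.3×10³)(5.1⁴)/(8·71.0³·22) = 0.755 N/mm
F = k·δ = 0.755 × 43.5 = 32.843 N

32.8 N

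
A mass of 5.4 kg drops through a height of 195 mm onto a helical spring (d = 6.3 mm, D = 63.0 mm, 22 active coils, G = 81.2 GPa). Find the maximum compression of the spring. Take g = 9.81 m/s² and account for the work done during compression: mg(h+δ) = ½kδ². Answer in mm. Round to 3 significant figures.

104 mm

k = Gd⁴/(8D³N_a) = (81.2×10³)(6.3⁴)/(8·63.0³·22) = 2.9066 N/mm
W = mg = 5.4 × 9.81 = 52.974 N
½kδ² − Wδ − Wh = 0 → δ = (W + √(W² + 2kWh))/k
δ = (52.974 + √(2806.2 + 60049.8))/2.9066 = (52.974 + 250.71)/2.9066 = 104.48 mm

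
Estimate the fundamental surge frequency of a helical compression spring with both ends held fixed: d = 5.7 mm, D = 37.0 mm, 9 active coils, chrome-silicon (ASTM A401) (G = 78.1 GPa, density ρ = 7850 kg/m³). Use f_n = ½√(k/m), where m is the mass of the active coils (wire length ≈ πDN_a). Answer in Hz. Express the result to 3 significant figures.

k = Gd⁴/(8D³N_a) = (78.1×10³)(5.7⁴)/(8·37.0³·9) = 22.605 N/mm = 22605 N/m
Wire length L = πDN_a = π·37.0·9 = 1046.2 mm
m = ρ·(πd²/4)·L = 7850 × 25.518×10⁻⁶ m² × 1.0462 m = 0.20956 kg
f_n = ½√(k/m) = 0.5·√(22605/0.20956) = 0.5·√(1.0787e+05) = 164.22 Hz

164 Hz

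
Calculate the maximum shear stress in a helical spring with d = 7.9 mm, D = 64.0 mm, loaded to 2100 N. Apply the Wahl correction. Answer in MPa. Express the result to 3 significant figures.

820 MPa

Spring index C = D/d = 64.0/7.9 = 8.1013
K_W = (4C−1)/(4C−4) + 0.615/C = 31.405/28.405 + 0.0759 = 1.1815
τ₀ = 8FD/(πd³) = 8·2100·64.0/(π·7.9³) = 1.0752e+06/1548.9 = 694.16 MPa
τ_max = K·τ₀ = 1.1815 × 694.16 = 820.17 MPa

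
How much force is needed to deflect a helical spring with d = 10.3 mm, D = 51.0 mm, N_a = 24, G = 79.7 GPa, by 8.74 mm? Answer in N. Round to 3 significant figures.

308 N

k = Gd⁴/(8D³N_a) = (79.7×10³)(10.3⁴)/(8·51.0³·24) = 35.22 N/mm
F = k·δ = 35.22 × 8.74 = 307.83 N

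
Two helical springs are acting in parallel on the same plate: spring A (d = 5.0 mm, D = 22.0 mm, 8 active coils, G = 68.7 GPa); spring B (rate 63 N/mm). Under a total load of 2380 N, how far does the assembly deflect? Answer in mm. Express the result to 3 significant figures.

k_A = Gd⁴/(8D³N_a) = (68.7×10³)(5.0⁴)/(8·22.0³·8) = 63.007 N/mm
Parallel: k_eq = 63.007 + 63 = 126.01 N/mm
δ = F/k_eq = 2380/126.01 = 18.888 mm

18.9 mm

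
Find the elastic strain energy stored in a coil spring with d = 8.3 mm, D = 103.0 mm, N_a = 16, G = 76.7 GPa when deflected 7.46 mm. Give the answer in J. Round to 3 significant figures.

0.0724 J

k = Gd⁴/(8D³N_a) = (76.7×10³)(8.3⁴)/(8·103.0³·16) = 2.6025 N/mm
U = ½kδ² = 0.5 × 2.6025 × 7.46² = 72.416 N·mm = 0.072416 J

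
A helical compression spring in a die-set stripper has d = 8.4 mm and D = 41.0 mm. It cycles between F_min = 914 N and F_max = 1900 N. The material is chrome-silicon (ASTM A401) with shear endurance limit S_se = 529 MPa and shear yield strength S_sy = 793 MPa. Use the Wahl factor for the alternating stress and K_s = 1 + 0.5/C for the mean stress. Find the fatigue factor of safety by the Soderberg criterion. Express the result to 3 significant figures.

C = D/d = 41.0/8.4 = 4.8810; K_W = (4C−1)/(4C−4)+0.615/C = 1.3193; K_s = 1+0.5/C = 1.1024
F_a = (F_max−F_min)/2 = 493 N; F_m = (F_max+F_min)/2 = 1407 N
τ_a = K_W·8F_aD/(πd³) = 1.3193 × 86.843 = 114.57 MPa
τ_m = K_s·8F_mD/(πd³) = 1.1024 × 247.85 = 273.23 MPa
Soderberg: 1/n_f = τ_a/S_se + τ_m/S_sy = 114.57/529 + 273.23/793 = 0.21657 + 0.34456 = 0.56113
n_f = 1/0.56113 = 1.782

1.78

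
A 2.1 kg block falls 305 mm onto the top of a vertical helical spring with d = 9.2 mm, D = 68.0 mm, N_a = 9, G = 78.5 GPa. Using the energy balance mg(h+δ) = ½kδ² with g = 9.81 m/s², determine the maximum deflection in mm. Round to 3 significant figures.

k = Gd⁴/(8D³N_a) = (78.5×10³)(9.2⁴)/(8·68.0³·9) = 24.841 N/mm
W = mg = 2.1 × 9.81 = 20.601 N
½kδ² − Wδ − Wh = 0 → δ = (W + √(W² + 2kWh))/k
δ = (20.601 + √(424.4 + 312162))/24.841 = (20.601 + 559.09)/24.841 = 23.337 mm

23.3 mm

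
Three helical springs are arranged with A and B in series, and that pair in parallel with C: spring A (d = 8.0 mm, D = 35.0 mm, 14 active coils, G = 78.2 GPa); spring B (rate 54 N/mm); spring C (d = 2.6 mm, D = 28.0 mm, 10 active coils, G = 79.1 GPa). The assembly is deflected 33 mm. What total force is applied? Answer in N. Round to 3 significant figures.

k_A = Gd⁴/(8D³N_a) = (78.2×10³)(8.0⁴)/(8·35.0³·14) = 66.703 N/mm
k_C = Gd⁴/(8D³N_a) = (79.1×10³)(2.6⁴)/(8·28.0³·10) = 2.0583 N/mm
Springs A,B series: k_AB = 1/(1/66.703+1/54) = 29.842 N/mm; parallel with C: k_eq = 29.842+2.0583 = 31.9 N/mm
F = k_eq·δ = 31.9·33 = 1052.7 N

1050 N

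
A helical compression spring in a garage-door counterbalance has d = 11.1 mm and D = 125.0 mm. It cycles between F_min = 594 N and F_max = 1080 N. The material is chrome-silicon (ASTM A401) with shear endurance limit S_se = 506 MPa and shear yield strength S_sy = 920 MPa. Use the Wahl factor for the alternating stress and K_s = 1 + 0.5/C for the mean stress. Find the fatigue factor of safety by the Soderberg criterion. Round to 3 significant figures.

2.88

C = D/d = 125.0/11.1 = 11.2613; K_W = (4C−1)/(4C−4)+0.615/C = 1.1277; K_s = 1+0.5/C = 1.0444
F_a = (F_max−F_min)/2 = 243 N; F_m = (F_max+F_min)/2 = 837 N
τ_a = K_W·8F_aD/(πd³) = 1.1277 × 56.557 = 63.78 MPa
τ_m = K_s·8F_mD/(πd³) = 1.0444 × 194.81 = 203.46 MPa
Soderberg: 1/n_f = τ_a/S_se + τ_m/S_sy = 63.78/506 + 203.46/920 = 0.12605 + 0.22115 = 0.3472
n_f = 1/0.3472 = 2.88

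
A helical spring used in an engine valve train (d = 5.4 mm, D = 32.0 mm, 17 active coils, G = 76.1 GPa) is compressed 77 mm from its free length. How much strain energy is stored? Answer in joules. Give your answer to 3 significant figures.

k = Gd⁴/(8D³N_a) = (76.1×10³)(5.4⁴)/(8·32.0³·17) = 14.52 N/mm
U = ½kδ² = 0.5 × 14.52 × 77² = 43045 N·mm = 43.045 J

43.0 J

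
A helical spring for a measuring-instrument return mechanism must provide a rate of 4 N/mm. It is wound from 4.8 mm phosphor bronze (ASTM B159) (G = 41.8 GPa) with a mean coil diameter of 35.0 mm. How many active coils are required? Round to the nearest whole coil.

16

N_a = Gd⁴/(8D³k) = (41.8×10³ × 4.8⁴)/(8 × 35.0³ × 4)
    = 2.21892e+07 / 1.372e+06 = 16.17 → 16 coils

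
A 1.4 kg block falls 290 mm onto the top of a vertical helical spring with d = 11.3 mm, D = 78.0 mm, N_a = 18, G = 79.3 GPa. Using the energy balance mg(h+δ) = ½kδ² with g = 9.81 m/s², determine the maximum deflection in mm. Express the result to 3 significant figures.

21.3 mm

k = Gd⁴/(8D³N_a) = (79.3×10³)(11.3⁴)/(8·78.0³·18) = 18.921 N/mm
W = mg = 1.4 × 9.81 = 13.734 N
½kδ² − Wδ − Wh = 0 → δ = (W + √(W² + 2kWh))/k
δ = (13.734 + √(188.62 + 150718))/18.921 = (13.734 + 388.47)/18.921 = 21.257 mm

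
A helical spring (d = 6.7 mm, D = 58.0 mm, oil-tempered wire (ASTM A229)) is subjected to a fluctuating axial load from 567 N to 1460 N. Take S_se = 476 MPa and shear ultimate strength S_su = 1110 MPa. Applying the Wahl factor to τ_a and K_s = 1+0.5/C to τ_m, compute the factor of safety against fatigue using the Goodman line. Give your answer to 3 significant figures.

C = D/d = 58.0/6.7 = 8.6567; K_W = (4C−1)/(4C−4)+0.615/C = 1.1690; K_s = 1+0.5/C = 1.0578
F_a = (F_max−F_min)/2 = 446.5 N; F_m = (F_max+F_min)/2 = 1013.5 N
τ_a = K_W·8F_aD/(πd³) = 1.1690 × 219.26 = 256.32 MPa
τ_m = K_s·8F_mD/(πd³) = 1.0578 × 497.7 = 526.45 MPa
Goodman: 1/n_f = τ_a/S_se + τ_m/S_su = 256.32/476 + 526.45/1110 = 0.53848 + 0.47428 = 1.0128
n_f = 1/1.0128 = 0.9874

0.987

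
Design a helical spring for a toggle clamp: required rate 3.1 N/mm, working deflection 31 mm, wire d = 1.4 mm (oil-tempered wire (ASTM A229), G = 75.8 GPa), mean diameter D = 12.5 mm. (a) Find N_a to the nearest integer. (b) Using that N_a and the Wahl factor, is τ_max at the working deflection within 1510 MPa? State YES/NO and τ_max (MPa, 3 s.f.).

N_a = Gd⁴/(8D³k) = (75.8×10³)(1.4⁴)/(8·12.5³·3.1) = 6.012 → N_a = 6
Actual rate k = Gd⁴/(8D³·6) = 3.1061 N/mm
Working load F = kδ = 3.1061·31 = 96.288 N
C = 12.5/1.4 = 8.9286; K_W = (4C−1)/(4C−4)+0.615/C = 1.1635
τ_max = K_W·8FD/(πd³) = 1.1635·1117 = 1299.6 MPa
τ_max ≤ 1510 MPa → acceptable

(a) 6 coils; (b) YES, τ_max = 1300 MPa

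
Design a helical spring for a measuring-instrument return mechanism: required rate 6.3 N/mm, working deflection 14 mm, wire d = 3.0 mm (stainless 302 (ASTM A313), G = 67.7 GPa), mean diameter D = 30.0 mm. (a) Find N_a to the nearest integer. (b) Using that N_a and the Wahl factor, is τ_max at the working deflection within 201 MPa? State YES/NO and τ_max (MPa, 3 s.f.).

N_a = Gd⁴/(8D³k) = (67.7×10³)(3.0⁴)/(8·30.0³·6.3) = 4.03 → N_a = 4
Actual rate k = Gd⁴/(8D³·4) = 6.3469 N/mm
Working load F = kδ = 6.3469·14 = 88.856 N
C = 30.0/3.0 = 10.0000; K_W = (4C−1)/(4C−4)+0.615/C = 1.1448
τ_max = K_W·8FD/(πd³) = 1.1448·251.41 = 287.82 MPa
τ_max > 201 MPa → exceeds allowable

(a) 4 coils; (b) NO, τ_max = 288 MPa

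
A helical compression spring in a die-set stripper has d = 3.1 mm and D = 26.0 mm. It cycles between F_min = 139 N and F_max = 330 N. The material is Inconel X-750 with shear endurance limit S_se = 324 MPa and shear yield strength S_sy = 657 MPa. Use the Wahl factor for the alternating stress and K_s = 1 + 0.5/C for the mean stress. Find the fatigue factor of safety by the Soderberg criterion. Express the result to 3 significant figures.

0.621

C = D/d = 26.0/3.1 = 8.3871; K_W = (4C−1)/(4C−4)+0.615/C = 1.1749; K_s = 1+0.5/C = 1.0596
F_a = (F_max−F_min)/2 = 95.5 N; F_m = (F_max+F_min)/2 = 234.5 N
τ_a = K_W·8F_aD/(πd³) = 1.1749 × 212.24 = 249.35 MPa
τ_m = K_s·8F_mD/(πd³) = 1.0596 × 521.16 = 552.23 MPa
Soderberg: 1/n_f = τ_a/S_se + τ_m/S_sy = 249.35/324 + 552.23/657 = 0.76961 + 0.84053 = 1.6101
n_f = 1/1.6101 = 0.6211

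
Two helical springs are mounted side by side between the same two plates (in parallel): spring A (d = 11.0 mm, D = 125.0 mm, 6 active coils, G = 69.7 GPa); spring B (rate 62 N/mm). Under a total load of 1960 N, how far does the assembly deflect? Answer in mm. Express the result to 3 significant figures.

26.9 mm

k_A = Gd⁴/(8D³N_a) = (69.7×10³)(11.0⁴)/(8·125.0³·6) = 10.885 N/mm
Parallel: k_eq = 10.885 + 62 = 72.885 N/mm
δ = F/k_eq = 1960/72.885 = 26.892 mm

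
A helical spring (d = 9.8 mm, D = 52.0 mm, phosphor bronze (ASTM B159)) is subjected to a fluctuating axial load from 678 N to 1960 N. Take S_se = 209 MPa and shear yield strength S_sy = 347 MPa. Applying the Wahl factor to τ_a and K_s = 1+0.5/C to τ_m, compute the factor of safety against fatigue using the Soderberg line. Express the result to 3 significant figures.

0.876

C = D/d = 52.0/9.8 = 5.3061; K_W = (4C−1)/(4C−4)+0.615/C = 1.2901; K_s = 1+0.5/C = 1.0942
F_a = (F_max−F_min)/2 = 641 N; F_m = (F_max+F_min)/2 = 1319 N
τ_a = K_W·8F_aD/(πd³) = 1.2901 × 90.183 = 116.34 MPa
τ_m = K_s·8F_mD/(πd³) = 1.0942 × 185.57 = 203.06 MPa
Soderberg: 1/n_f = τ_a/S_se + τ_m/S_sy = 116.34/209 + 203.06/347 = 0.55666 + 0.58518 = 1.1418
n_f = 1/1.1418 = 0.8758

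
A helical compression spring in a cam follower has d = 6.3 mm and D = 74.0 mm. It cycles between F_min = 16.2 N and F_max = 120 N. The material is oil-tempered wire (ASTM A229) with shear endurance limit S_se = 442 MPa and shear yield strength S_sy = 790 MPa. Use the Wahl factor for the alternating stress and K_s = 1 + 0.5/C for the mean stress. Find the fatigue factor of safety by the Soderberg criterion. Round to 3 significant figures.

5.99

C = D/d = 74.0/6.3 = 11.7460; K_W = (4C−1)/(4C−4)+0.615/C = 1.1222; K_s = 1+0.5/C = 1.0426
F_a = (F_max−F_min)/2 = 51.9 N; F_m = (F_max+F_min)/2 = 68.1 N
τ_a = K_W·8F_aD/(πd³) = 1.1222 × 39.113 = 43.89 MPa
τ_m = K_s·8F_mD/(πd³) = 1.0426 × 51.321 = 53.506 MPa
Soderberg: 1/n_f = τ_a/S_se + τ_m/S_sy = 43.89/442 + 53.506/790 = 0.09930 + 0.06773 = 0.16703
n_f = 1/0.16703 = 5.987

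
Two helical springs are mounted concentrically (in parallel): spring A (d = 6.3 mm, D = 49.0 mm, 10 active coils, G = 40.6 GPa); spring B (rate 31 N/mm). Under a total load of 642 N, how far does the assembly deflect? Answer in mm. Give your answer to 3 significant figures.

17.0 mm

k_A = Gd⁴/(8D³N_a) = (40.6×10³)(6.3⁴)/(8·49.0³·10) = 6.7953 N/mm
Parallel: k_eq = 6.7953 + 31 = 37.795 N/mm
δ = F/k_eq = 642/37.795 = 16.986 mm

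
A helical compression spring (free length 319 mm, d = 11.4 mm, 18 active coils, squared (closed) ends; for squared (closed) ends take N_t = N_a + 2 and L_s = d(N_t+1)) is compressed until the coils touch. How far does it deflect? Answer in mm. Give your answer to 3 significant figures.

79.6 mm

N_t = 20; L_s = 11.4·21 = 239.4 mm
δ_solid = L₀ − L_s = 319 − 239.4 = 79.6 mm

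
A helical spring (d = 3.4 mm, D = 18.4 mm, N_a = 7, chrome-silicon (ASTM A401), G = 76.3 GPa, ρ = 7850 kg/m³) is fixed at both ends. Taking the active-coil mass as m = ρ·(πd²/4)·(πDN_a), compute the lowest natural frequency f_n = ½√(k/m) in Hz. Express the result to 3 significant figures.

503 Hz

k = Gd⁴/(8D³N_a) = (76.3×10³)(3.4⁴)/(8·18.4³·7) = 29.228 N/mm = 29228 N/m
Wire length L = πDN_a = π·18.4·7 = 404.64 mm
m = ρ·(πd²/4)·L = 7850 × 9.0792×10⁻⁶ m² × 0.40464 m = 0.028839 kg
f_n = ½√(k/m) = 0.5·√(29228/0.028839) = 0.5·√(1.0135e+06) = 503.36 Hz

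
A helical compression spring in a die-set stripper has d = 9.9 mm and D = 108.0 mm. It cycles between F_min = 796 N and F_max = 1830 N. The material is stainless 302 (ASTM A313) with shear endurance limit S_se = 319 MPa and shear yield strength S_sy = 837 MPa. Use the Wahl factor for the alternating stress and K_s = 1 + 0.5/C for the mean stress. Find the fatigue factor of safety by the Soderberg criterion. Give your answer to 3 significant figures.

C = D/d = 108.0/9.9 = 10.9091; K_W = (4C−1)/(4C−4)+0.615/C = 1.1321; K_s = 1+0.5/C = 1.0458
F_a = (F_max−F_min)/2 = 517 N; F_m = (F_max+F_min)/2 = 1313 N
τ_a = K_W·8F_aD/(πd³) = 1.1321 × 146.54 = 165.89 MPa
τ_m = K_s·8F_mD/(πd³) = 1.0458 × 372.15 = 389.21 MPa
Soderberg: 1/n_f = τ_a/S_se + τ_m/S_sy = 165.89/319 + 389.21/837 = 0.52003 + 0.46501 = 0.98504
n_f = 1/0.98504 = 1.015

1.02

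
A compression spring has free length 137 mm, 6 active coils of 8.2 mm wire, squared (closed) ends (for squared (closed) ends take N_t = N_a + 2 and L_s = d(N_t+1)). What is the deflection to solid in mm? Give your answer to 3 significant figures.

N_t = 8; L_s = 8.2·9 = 73.8 mm
δ_solid = L₀ − L_s = 137 − 73.8 = 63.2 mm

63.2 mm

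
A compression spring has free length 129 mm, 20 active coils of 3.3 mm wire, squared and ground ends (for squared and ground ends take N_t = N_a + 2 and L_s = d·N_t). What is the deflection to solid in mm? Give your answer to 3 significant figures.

N_t = 22; L_s = 3.3·22 = 72.6 mm
δ_solid = L₀ − L_s = 129 − 72.6 = 56.4 mm

56.4 mm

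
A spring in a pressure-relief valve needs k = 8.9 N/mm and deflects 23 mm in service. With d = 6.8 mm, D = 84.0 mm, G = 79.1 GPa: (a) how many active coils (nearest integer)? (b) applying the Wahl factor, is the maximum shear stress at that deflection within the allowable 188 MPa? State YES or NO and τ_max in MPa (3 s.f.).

(a) 4 coils; (b) YES, τ_max = 156 MPa

N_a = Gd⁴/(8D³k) = (79.1×10³)(6.8⁴)/(8·84.0³·8.9) = 4.008 → N_a = 4
Actual rate k = Gd⁴/(8D³·4) = 8.9171 N/mm
Working load F = kδ = 8.9171·23 = 205.09 N
C = 84.0/6.8 = 12.3529; K_W = (4C−1)/(4C−4)+0.615/C = 1.1158
τ_max = K_W·8FD/(πd³) = 1.1158·139.52 = 155.69 MPa
τ_max ≤ 188 MPa → acceptable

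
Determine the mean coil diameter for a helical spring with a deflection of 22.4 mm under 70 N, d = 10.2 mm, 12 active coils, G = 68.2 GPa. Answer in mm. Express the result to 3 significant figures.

135 mm

Required rate k = F/δ = 70/22.4 = 3.125 N/mm
D = (Gd⁴/(8N_a·k))^(1/3) = (68.2×10³·10.2⁴/(8·12·3.125))^(1/3)
  = (2.46073e+06)^(1/3) = 135.0065 mm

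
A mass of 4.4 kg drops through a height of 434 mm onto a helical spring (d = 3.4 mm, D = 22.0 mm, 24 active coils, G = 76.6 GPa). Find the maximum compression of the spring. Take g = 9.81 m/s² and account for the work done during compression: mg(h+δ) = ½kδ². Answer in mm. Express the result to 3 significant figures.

k = Gd⁴/(8D³N_a) = (76.6×10³)(3.4⁴)/(8·22.0³·24) = 5.007 N/mm
W = mg = 4.4 × 9.81 = 43.164 N
½kδ² − Wδ − Wh = 0 → δ = (W + √(W² + 2kWh))/k
δ = (43.164 + √(1863.1 + 187593))/5.007 = (43.164 + 435.27)/5.007 = 95.553 mm

95.6 mm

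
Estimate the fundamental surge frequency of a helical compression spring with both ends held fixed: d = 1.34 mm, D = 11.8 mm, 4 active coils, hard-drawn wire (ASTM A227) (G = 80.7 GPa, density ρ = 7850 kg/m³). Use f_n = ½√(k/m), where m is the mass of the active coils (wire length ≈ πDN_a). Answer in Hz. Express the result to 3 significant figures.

868 Hz

k = Gd⁴/(8D³N_a) = (80.7×10³)(1.34⁴)/(8·11.8³·4) = 4.9488 N/mm = 4948.8 N/m
Wire length L = πDN_a = π·11.8·4 = 148.28 mm
m = ρ·(πd²/4)·L = 7850 × 1.4103×10⁻⁶ m² × 0.14828 m = 0.0016416 kg
f_n = ½√(k/m) = 0.5·√(4948.8/0.0016416) = 0.5·√(3.0146e+06) = 868.14 Hz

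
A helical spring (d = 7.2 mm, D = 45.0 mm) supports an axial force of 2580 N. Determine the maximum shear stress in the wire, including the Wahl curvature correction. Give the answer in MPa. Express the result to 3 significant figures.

983 MPa

Spring index C = D/d = 45.0/7.2 = 6.2500
K_W = (4C−1)/(4C−4) + 0.615/C = 24.000/21.000 + 0.0984 = 1.2413
τ₀ = 8FD/(πd³) = 8·2580·45.0/(π·7.2³) = 928800/1172.6 = 792.09 MPa
τ_max = K·τ₀ = 1.2413 × 792.09 = 983.19 MPa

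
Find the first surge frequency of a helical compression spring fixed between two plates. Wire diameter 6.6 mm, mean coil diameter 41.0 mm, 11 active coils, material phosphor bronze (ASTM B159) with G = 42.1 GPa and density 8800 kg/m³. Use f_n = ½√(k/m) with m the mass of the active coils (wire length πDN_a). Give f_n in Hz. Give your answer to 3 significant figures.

87.9 Hz

k = Gd⁴/(8D³N_a) = (42.1×10³)(6.6⁴)/(8·41.0³·11) = 13.171 N/mm = 13171 N/m
Wire length L = πDN_a = π·41.0·11 = 1416.9 mm
m = ρ·(πd²/4)·L = 8800 × 34.212×10⁻⁶ m² × 1.4169 m = 0.42657 kg
f_n = ½√(k/m) = 0.5·√(13171/0.42657) = 0.5·√(30877) = 87.859 Hz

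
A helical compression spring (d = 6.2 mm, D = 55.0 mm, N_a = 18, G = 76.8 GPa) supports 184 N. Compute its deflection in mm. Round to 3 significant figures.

38.8 mm

k = Gd⁴/(8D³N_a) = (76.8×10³)(6.2⁴)/(8·55.0³·18) = 4.7367 N/mm
δ = F/k = 184 / 4.7367 = 38.845 mm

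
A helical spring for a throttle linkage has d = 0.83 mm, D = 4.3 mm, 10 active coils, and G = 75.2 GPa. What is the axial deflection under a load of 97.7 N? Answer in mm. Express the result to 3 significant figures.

17.4 mm

k = Gd⁴/(8D³N_a) = (75.2×10³)(0.83⁴)/(8·4.3³·10) = 5.6109 N/mm
δ = F/k = 97.7 / 5.6109 = 17.412 mm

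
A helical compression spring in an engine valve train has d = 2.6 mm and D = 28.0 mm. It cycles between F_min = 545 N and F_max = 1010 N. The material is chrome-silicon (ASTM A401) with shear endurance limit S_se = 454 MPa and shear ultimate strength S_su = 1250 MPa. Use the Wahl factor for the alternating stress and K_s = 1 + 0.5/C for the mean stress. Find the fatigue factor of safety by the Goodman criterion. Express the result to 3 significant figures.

0.200

C = D/d = 28.0/2.6 = 10.7692; K_W = (4C−1)/(4C−4)+0.615/C = 1.1339; K_s = 1+0.5/C = 1.0464
F_a = (F_max−F_min)/2 = 232.5 N; F_m = (F_max+F_min)/2 = 777.5 N
τ_a = K_W·8F_aD/(πd³) = 1.1339 × 943.19 = 1069.5 MPa
τ_m = K_s·8F_mD/(πd³) = 1.0464 × 3154.1 = 3300.6 MPa
Goodman: 1/n_f = τ_a/S_se + τ_m/S_su = 1069.5/454 + 3300.6/1250 = 2.35566 + 2.64045 = 4.9961
n_f = 1/4.9961 = 0.2002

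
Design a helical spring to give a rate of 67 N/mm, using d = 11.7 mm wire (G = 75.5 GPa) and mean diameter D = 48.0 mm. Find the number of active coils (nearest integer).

N_a = Gd⁴/(8D³k) = (75.5×10³ × 11.7⁴)/(8 × 48.0³ × 67)
    = 1.41478e+09 / 5.92773e+07 = 23.87 → 24 coils

24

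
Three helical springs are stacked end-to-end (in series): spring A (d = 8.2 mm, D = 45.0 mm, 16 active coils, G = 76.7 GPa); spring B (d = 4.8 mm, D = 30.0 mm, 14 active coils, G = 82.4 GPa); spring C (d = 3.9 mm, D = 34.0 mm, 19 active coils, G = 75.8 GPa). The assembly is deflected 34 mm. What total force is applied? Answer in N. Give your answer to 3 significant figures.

76.7 N

k_A = Gd⁴/(8D³N_a) = (76.7×10³)(8.2⁴)/(8·45.0³·16) = 29.731 N/mm
k_B = Gd⁴/(8D³N_a) = (82.4×10³)(4.8⁴)/(8·30.0³·14) = 14.465 N/mm
k_C = Gd⁴/(8D³N_a) = (75.8×10³)(3.9⁴)/(8·34.0³·19) = 2.9353 N/mm
Series: 1/k_eq = 1/29.731 + 1/14.465 + 1/2.9353 = 0.44345; k_eq = 2.255 N/mm
F = k_eq·δ = 2.255·34 = 76.671 N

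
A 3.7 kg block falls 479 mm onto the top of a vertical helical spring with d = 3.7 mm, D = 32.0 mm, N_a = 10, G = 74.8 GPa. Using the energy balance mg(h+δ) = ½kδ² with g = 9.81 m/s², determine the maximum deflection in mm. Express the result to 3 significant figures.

k = Gd⁴/(8D³N_a) = (74.8×10³)(3.7⁴)/(8·32.0³·10) = 5.3477 N/mm
W = mg = 3.7 × 9.81 = 36.297 N
½kδ² − Wδ − Wh = 0 → δ = (W + √(W² + 2kWh))/k
δ = (36.297 + √(1317.5 + 185954))/5.3477 = (36.297 + 432.75)/5.3477 = 87.709 mm

87.7 mm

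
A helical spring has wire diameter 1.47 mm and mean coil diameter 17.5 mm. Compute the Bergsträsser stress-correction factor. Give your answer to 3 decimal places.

C = D/d = 17.5/1.47 = 11.9048
K_B = (4C+2)/(4C−3) = 49.619/44.619 = 1.1121

1.112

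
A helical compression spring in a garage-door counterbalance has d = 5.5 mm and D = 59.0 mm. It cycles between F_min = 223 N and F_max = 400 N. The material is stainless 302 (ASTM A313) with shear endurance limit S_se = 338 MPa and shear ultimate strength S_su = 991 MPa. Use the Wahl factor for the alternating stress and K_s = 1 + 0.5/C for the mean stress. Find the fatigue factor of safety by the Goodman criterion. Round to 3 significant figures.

1.77

C = D/d = 59.0/5.5 = 10.7273; K_W = (4C−1)/(4C−4)+0.615/C = 1.1344; K_s = 1+0.5/C = 1.0466
F_a = (F_max−F_min)/2 = 88.5 N; F_m = (F_max+F_min)/2 = 311.5 N
τ_a = K_W·8F_aD/(πd³) = 1.1344 × 79.919 = 90.662 MPa
τ_m = K_s·8F_mD/(πd³) = 1.0466 × 281.3 = 294.41 MPa
Goodman: 1/n_f = τ_a/S_se + τ_m/S_su = 90.662/338 + 294.41/991 = 0.26823 + 0.29708 = 0.56531
n_f = 1/0.56531 = 1.769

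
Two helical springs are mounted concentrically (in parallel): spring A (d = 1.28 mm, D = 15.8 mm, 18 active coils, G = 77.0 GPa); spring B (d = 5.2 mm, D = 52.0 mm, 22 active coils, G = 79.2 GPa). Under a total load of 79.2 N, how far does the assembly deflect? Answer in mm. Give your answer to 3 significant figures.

29.3 mm

k_A = Gd⁴/(8D³N_a) = (77.0×10³)(1.28⁴)/(8·15.8³·18) = 0.36391 N/mm
k_B = Gd⁴/(8D³N_a) = (79.2×10³)(5.2⁴)/(8·52.0³·22) = 2.34 N/mm
Parallel: k_eq = 0.36391 + 2.34 = 2.7039 N/mm
δ = F/k_eq = 79.2/2.7039 = 29.291 mm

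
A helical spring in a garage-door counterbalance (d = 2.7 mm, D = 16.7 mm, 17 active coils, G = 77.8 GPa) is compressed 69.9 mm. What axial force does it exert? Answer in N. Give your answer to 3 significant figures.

456 N

k = Gd⁴/(8D³N_a) = (77.8×10³)(2.7⁴)/(8·16.7³·17) = 6.5275 N/mm
F = k·δ = 6.5275 × 69.9 = 456.27 N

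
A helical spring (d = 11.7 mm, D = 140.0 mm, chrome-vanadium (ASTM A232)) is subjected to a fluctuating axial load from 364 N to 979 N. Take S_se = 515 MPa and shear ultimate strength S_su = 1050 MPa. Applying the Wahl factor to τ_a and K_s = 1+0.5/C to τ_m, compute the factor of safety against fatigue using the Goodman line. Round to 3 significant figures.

C = D/d = 140.0/11.7 = 11.9658; K_W = (4C−1)/(4C−4)+0.615/C = 1.1198; K_s = 1+0.5/C = 1.0418
F_a = (F_max−F_min)/2 = 307.5 N; F_m = (F_max+F_min)/2 = 671.5 N
τ_a = K_W·8F_aD/(πd³) = 1.1198 × 68.447 = 76.647 MPa
τ_m = K_s·8F_mD/(πd³) = 1.0418 × 149.47 = 155.72 MPa
Goodman: 1/n_f = τ_a/S_se + τ_m/S_su = 76.647/515 + 155.72/1050 = 0.14883 + 0.14830 = 0.29713
n_f = 1/0.29713 = 3.366

3.37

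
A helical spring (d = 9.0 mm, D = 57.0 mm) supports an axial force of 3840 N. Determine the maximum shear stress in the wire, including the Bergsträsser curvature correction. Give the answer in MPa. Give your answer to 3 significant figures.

936 MPa

Spring index C = D/d = 57.0/9.0 = 6.3333
K_B = (4C+2)/(4C−3) = 27.333/22.333 = 1.2239
τ₀ = 8FD/(πd³) = 8·3840·57.0/(π·9.0³) = 1.75104e+06/2290.2 = 764.57 MPa
τ_max = K·τ₀ = 1.2239 × 764.57 = 935.75 MPa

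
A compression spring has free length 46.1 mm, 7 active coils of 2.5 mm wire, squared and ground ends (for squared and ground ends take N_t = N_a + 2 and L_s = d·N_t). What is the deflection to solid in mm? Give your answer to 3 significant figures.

N_t = 9; L_s = 2.5·9 = 22.5 mm
δ_solid = L₀ − L_s = 46.1 − 22.5 = 23.6 mm

23.6 mm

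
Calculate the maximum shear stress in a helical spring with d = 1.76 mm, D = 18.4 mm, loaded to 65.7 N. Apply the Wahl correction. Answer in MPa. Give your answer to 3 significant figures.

Spring index C = D/d = 18.4/1.76 = 10.4545
K_W = (4C−1)/(4C−4) + 0.615/C = 40.818/37.818 + 0.0588 = 1.1382
τ₀ = 8FD/(πd³) = 8·65.7·18.4/(π·1.76³) = 9671.04/17.127 = 564.66 MPa
τ_max = K·τ₀ = 1.1382 × 564.66 = 642.67 MPa

643 MPa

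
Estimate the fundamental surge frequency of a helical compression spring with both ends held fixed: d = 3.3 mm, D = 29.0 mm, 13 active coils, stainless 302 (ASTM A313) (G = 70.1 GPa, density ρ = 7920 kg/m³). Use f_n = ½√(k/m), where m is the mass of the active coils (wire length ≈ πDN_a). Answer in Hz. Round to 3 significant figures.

k = Gd⁴/(8D³N_a) = (70.1×10³)(3.3⁴)/(8·29.0³·13) = 3.2775 N/mm = 3277.5 N/m
Wire length L = πDN_a = π·29.0·13 = 1184.4 mm
m = ρ·(πd²/4)·L = 7920 × 8.553×10⁻⁶ m² × 1.1844 m = 0.08023 kg
f_n = ½√(k/m) = 0.5·√(3277.5/0.08023) = 0.5·√(40852) = 101.06 Hz

101 Hz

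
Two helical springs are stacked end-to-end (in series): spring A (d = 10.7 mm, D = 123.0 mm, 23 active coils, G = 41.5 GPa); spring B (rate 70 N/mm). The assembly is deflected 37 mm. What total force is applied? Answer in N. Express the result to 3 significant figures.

57.5 N

k_A = Gd⁴/(8D³N_a) = (41.5×10³)(10.7⁴)/(8·123.0³·23) = 1.5887 N/mm
Series: 1/k_eq = 1/1.5887 + 1/70 = 0.64372; k_eq = 1.5535 N/mm
F = k_eq·δ = 1.5535·37 = 57.478 N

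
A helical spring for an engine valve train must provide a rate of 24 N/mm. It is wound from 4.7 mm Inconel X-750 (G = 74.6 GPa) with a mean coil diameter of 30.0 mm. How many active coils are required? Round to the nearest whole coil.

7

N_a = Gd⁴/(8D³k) = (74.6×10³ × 4.7⁴)/(8 × 30.0³ × 24)
    = 3.64024e+07 / 5.184e+06 = 7.022 → 7 coils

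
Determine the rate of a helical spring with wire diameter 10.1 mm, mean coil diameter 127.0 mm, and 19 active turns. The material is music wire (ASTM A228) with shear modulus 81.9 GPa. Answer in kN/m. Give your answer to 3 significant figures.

k = Gd⁴/(8D³N_a) = (81.9×10³ × 10.1⁴) / (8 × 127.0³ × 19)
  = 8.52255e+08 / 3.11354e+08 = 2.7373 N/mm

2.74 kN/m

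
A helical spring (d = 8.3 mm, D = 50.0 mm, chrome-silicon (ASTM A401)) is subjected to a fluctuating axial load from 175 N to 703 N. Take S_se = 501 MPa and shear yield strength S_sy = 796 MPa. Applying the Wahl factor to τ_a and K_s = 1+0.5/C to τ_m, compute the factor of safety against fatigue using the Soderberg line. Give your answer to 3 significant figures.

C = D/d = 50.0/8.3 = 6.0241; K_W = (4C−1)/(4C−4)+0.615/C = 1.2514; K_s = 1+0.5/C = 1.0830
F_a = (F_max−F_min)/2 = 264 N; F_m = (F_max+F_min)/2 = 439 N
τ_a = K_W·8F_aD/(πd³) = 1.2514 × 58.787 = 73.564 MPa
τ_m = K_s·8F_mD/(πd³) = 1.0830 × 97.755 = 105.87 MPa
Soderberg: 1/n_f = τ_a/S_se + τ_m/S_sy = 73.564/501 + 105.87/796 = 0.14683 + 0.13300 = 0.27984
n_f = 1/0.27984 = 3.574

3.57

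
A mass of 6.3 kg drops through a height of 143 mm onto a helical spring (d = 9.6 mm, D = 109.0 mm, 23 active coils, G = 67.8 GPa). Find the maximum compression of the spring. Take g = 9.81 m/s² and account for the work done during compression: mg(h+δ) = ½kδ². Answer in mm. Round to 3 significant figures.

115 mm

k = Gd⁴/(8D³N_a) = (67.8×10³)(9.6⁴)/(8·109.0³·23) = 2.4167 N/mm
W = mg = 6.3 × 9.81 = 61.803 N
½kδ² − Wδ − Wh = 0 → δ = (W + √(W² + 2kWh))/k
δ = (61.803 + √(3819.6 + 42716.2))/2.4167 = (61.803 + 215.72)/2.4167 = 114.84 mm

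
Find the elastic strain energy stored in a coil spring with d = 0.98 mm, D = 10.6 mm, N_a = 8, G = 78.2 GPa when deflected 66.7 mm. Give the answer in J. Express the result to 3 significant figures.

k = Gd⁴/(8D³N_a) = (78.2×10³)(0.98⁴)/(8·10.6³·8) = 0.94627 N/mm
U = ½kδ² = 0.5 × 0.94627 × 66.7² = 2104.9 N·mm = 2.1049 J

2.10 J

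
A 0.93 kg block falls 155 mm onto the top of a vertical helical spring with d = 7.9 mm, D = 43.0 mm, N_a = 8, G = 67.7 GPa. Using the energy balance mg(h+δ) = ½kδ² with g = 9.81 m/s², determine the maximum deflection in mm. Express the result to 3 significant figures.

k = Gd⁴/(8D³N_a) = (67.7×10³)(7.9⁴)/(8·43.0³·8) = 51.822 N/mm
W = mg = 0.93 × 9.81 = 9.1233 N
½kδ² − Wδ − Wh = 0 → δ = (W + √(W² + 2kWh))/k
δ = (9.1233 + √(83.235 + 146563))/51.822 = (9.1233 + 382.94)/51.822 = 7.5657 mm

7.57 mm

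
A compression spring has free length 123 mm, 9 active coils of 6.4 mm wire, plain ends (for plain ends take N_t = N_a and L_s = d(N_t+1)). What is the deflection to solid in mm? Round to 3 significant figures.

N_t = 9; L_s = 6.4·10 = 64 mm
δ_solid = L₀ − L_s = 123 − 64 = 59 mm

59.0 mm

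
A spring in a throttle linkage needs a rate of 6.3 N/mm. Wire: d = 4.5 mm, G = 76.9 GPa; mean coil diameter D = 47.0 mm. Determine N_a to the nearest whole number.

N_a = Gd⁴/(8D³k) = (76.9×10³ × 4.5⁴)/(8 × 47.0³ × 6.3)
    = 3.15338e+07 / 5.23268e+06 = 6.026 → 6 coils

6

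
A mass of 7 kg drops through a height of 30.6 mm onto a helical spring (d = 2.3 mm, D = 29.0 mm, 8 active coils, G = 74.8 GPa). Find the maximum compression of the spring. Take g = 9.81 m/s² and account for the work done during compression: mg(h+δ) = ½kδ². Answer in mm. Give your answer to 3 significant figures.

127 mm

k = Gd⁴/(8D³N_a) = (74.8×10³)(2.3⁴)/(8·29.0³·8) = 1.341 N/mm
W = mg = 7 × 9.81 = 68.67 N
½kδ² − Wδ − Wh = 0 → δ = (W + √(W² + 2kWh))/k
δ = (68.67 + √(4715.6 + 5635.82))/1.341 = (68.67 + 101.74)/1.341 = 127.08 mm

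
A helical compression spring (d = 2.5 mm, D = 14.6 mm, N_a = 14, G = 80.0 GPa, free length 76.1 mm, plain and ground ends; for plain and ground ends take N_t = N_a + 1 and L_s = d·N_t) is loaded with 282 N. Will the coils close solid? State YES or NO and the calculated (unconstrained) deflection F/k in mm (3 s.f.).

NO, δ = 31.5 mm

k = Gd⁴/(8D³N_a) = (80.0×10³)(2.5⁴)/(8·14.6³·14) = 8.9655 N/mm
N_t = 15; L_s = 2.5·15 = 37.5 mm; δ_solid = L₀ − L_s = 76.1 − 37.5 = 38.6 mm
δ = F/k = 282/8.9655 = 31.454 mm
δ < δ_solid → spring does not go solid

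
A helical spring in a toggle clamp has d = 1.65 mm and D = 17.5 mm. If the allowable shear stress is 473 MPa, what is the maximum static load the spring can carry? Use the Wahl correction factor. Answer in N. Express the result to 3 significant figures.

C = D/d = 17.5/1.65 = 10.6061
K_W = (4C−1)/(4C−4) + 0.615/C = 41.424/38.424 + 0.0580 = 1.1361
τ_max = K·8FD/(πd³) → F_max = τ_allow·πd³/(8DK)
F_max = 473·π·1.65³/(8·17.5·1.1361) = 6675.2/159.05 = 41.969 N

42.0 N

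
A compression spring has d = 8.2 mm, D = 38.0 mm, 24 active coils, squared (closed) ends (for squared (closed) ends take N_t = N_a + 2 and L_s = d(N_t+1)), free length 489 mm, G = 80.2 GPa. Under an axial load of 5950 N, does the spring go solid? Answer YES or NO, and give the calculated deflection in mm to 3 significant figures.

NO, δ = 173 mm

k = Gd⁴/(8D³N_a) = (80.2×10³)(8.2⁴)/(8·38.0³·24) = 34.417 N/mm
N_t = 26; L_s = 8.2·27 = 221.4 mm; δ_solid = L₀ − L_s = 489 − 221.4 = 267.6 mm
δ = F/k = 5950/34.417 = 172.88 mm
δ < δ_solid → spring does not go solid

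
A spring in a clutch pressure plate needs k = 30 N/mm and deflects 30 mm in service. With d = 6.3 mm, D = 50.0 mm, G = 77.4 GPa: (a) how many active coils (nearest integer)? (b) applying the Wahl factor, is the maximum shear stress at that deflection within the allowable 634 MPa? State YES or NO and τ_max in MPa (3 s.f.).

N_a = Gd⁴/(8D³k) = (77.4×10³)(6.3⁴)/(8·50.0³·30) = 4.064 → N_a = 4
Actual rate k = Gd⁴/(8D³·4) = 30.482 N/mm
Working load F = kδ = 30.482·30 = 914.46 N
C = 50.0/6.3 = 7.9365; K_W = (4C−1)/(4C−4)+0.615/C = 1.1856
τ_max = K_W·8FD/(πd³) = 1.1856·465.64 = 552.07 MPa
τ_max ≤ 634 MPa → acceptable

(a) 4 coils; (b) YES, τ_max = 552 MPa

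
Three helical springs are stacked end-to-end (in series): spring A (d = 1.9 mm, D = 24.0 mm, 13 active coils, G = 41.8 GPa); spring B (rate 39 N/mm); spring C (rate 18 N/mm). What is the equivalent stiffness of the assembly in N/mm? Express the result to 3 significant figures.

k_A = Gd⁴/(8D³N_a) = (41.8×10³)(1.9⁴)/(8·24.0³·13) = 0.3789 N/mm
Series: 1/k_eq = 1/0.3789 + 1/39 + 1/18 = 2.7204; k_eq = 0.36759 N/mm

0.368 N/mm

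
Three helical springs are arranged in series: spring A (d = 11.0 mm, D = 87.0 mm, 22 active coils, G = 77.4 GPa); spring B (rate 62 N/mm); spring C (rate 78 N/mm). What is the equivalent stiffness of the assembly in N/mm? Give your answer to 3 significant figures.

k_A = Gd⁴/(8D³N_a) = (77.4×10³)(11.0⁴)/(8·87.0³·22) = 9.7778 N/mm
Series: 1/k_eq = 1/9.7778 + 1/62 + 1/78 = 0.13122; k_eq = 7.6207 N/mm

7.62 N/mm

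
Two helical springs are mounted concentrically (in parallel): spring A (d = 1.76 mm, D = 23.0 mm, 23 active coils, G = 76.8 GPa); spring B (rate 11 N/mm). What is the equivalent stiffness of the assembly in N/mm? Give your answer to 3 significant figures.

11.3 N/mm

k_A = Gd⁴/(8D³N_a) = (76.8×10³)(1.76⁴)/(8·23.0³·23) = 0.32916 N/mm
Parallel: k_eq = 0.32916 + 11 = 11.329 N/mm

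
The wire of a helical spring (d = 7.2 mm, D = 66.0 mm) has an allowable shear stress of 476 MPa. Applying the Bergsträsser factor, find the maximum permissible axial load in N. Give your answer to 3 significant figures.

C = D/d = 66.0/7.2 = 9.1667
K_B = (4C+2)/(4C−3) = 38.667/33.667 = 1.1485
τ_max = K·8FD/(πd³) → F_max = τ_allow·πd³/(8DK)
F_max = 476·π·7.2³/(8·66.0·1.1485) = 5.5815e+05/606.42 = 920.42 N

920 N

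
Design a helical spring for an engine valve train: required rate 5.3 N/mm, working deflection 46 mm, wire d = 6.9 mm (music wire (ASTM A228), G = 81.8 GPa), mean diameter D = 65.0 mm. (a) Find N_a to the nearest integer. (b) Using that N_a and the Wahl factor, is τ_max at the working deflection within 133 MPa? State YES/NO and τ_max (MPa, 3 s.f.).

(a) 16 coils; (b) NO, τ_max = 141 MPa

N_a = Gd⁴/(8D³k) = (81.8×10³)(6.9⁴)/(8·65.0³·5.3) = 15.92 → N_a = 16
Actual rate k = Gd⁴/(8D³·16) = 5.2747 N/mm
Working load F = kδ = 5.2747·46 = 242.64 N
C = 65.0/6.9 = 9.4203; K_W = (4C−1)/(4C−4)+0.615/C = 1.1544
τ_max = K_W·8FD/(πd³) = 1.1544·122.25 = 141.12 MPa
τ_max > 133 MPa → exceeds allowable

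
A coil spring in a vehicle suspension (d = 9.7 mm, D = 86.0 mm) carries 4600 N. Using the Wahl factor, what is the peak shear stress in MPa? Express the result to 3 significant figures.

Spring index C = D/d = 86.0/9.7 = 8.8660
K_W = (4C−1)/(4C−4) + 0.615/C = 34.464/31.464 + 0.0694 = 1.1647
τ₀ = 8FD/(πd³) = 8·4600·86.0/(π·9.7³) = 3.1648e+06/2867.2 = 1103.8 MPa
τ_max = K·τ₀ = 1.1647 × 1103.8 = 1285.6 MPa

1290 MPa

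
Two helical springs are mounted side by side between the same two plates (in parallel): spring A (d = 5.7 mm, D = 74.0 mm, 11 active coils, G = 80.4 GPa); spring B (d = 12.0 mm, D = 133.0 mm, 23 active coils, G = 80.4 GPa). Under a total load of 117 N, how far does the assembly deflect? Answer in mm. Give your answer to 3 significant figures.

k_A = Gd⁴/(8D³N_a) = (80.4×10³)(5.7⁴)/(8·74.0³·11) = 2.38 N/mm
k_B = Gd⁴/(8D³N_a) = (80.4×10³)(12.0⁴)/(8·133.0³·23) = 3.8513 N/mm
Parallel: k_eq = 2.38 + 3.8513 = 6.2313 N/mm
δ = F/k_eq = 117/6.2313 = 18.776 mm

18.8 mm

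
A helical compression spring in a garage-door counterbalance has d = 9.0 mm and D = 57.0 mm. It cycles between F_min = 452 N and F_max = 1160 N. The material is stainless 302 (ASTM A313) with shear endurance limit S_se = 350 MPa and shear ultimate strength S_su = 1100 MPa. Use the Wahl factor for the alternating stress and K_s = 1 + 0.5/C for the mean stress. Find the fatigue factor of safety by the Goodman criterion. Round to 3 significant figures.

C = D/d = 57.0/9.0 = 6.3333; K_W = (4C−1)/(4C−4)+0.615/C = 1.2377; K_s = 1+0.5/C = 1.0789
F_a = (F_max−F_min)/2 = 354 N; F_m = (F_max+F_min)/2 = 806 N
τ_a = K_W·8F_aD/(πd³) = 1.2377 × 70.484 = 87.24 MPa
τ_m = K_s·8F_mD/(πd³) = 1.0789 × 160.48 = 173.15 MPa
Goodman: 1/n_f = τ_a/S_se + τ_m/S_su = 87.24/350 + 173.15/1100 = 0.24926 + 0.15741 = 0.40667
n_f = 1/0.40667 = 2.459

2.46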